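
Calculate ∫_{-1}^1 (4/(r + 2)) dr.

An antiderivative is F(r) = 4*log(r + 2).
Then F(1) - F(-1) = (log(81)) - (0) = log(81).

log(81)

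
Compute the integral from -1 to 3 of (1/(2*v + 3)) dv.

log(3)

An antiderivative is F(v) = log(2*v + 3)/2.
Then F(3) - F(-1) = (log(3)) - (0) = log(3).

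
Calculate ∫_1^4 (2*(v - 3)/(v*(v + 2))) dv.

Factor the denominator: v**2 + 2*v = (v + 2)v.
Partial fractions: 2*(v - 3)/(v*(v + 2)) = 5/(v + 2) - 3/v.
An antiderivative is F(v) = -3*log(v) + 5*log(v + 2).
Then F(4) - F(1) = (-log(2) + 5*log(3)) - (5*log(3)) = -log(2).

-log(2)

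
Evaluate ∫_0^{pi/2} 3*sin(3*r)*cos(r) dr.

3/2

Use the identity sin(3*r)cos(r) = [sin(4*r) + sin(2*r)]/2.
An antiderivative is F(r) = -3*cos(2*r)/4 - 3*cos(4*r)/8.
Then F(pi/2) - F(0) = (3/8) - (-9/8) = 3/2.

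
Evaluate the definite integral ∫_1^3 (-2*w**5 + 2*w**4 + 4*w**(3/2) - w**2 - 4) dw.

-2462/15 + 72*sqrt(3)/5

By the power rule, an antiderivative is F(w) = -w**6/3 + 8*w**(5/2)/5 + 2*w**5/5 - w**3/3 - 4*w.
Then F(3) - F(1) = (-834/5 + 72*sqrt(3)/5) - (-8/3) = -2462/15 + 72*sqrt(3)/5.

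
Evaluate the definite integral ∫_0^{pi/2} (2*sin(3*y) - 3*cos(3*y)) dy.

An antiderivative is F(y) = -sin(3*y) - 2*cos(3*y)/3.
Then F(pi/2) - F(0) = (1) - (-2/3) = 5/3.

5/3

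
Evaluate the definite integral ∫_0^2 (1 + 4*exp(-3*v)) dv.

An antiderivative is F(v) = v - 4*exp(-3*v)/3.
Then F(2) - F(0) = (2 - 4*exp(-6)/3) - (-4/3) = 10/3 - 4*exp(-6)/3.

10/3 - 4*exp(-6)/3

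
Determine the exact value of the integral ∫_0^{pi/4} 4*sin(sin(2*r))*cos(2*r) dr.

2 - 2*cos(1)

Let u = sin(2*r), so du = 2*cos(2*r) dr. When r = 0, u = 0; when r = pi/4, u = 1.
The integral becomes 2·∫ sin(u) du from 0 to 1, with antiderivative -2*cos(u).
Back in r: F(r) = -2*cos(sin(2*r)).
Then F(pi/4) - F(0) = (-2*cos(1)) - (-2) = 2 - 2*cos(1).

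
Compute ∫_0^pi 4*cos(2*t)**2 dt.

Use the identity cos^2(2*t) = (1 + cos(4*t))/2.
An antiderivative is F(t) = 2*t + sin(4*t)/2.
Then F(pi) - F(0) = (2*pi) - (0) = 2*pi.

2*pi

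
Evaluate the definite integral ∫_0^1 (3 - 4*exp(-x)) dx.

-1 + 4*exp(-1)

An antiderivative is F(x) = 3*x + 4*exp(-x).
Then F(1) - F(0) = (4*exp(-1) + 3) - (4) = -1 + 4*exp(-1).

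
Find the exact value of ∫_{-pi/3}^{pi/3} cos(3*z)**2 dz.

Use the identity cos^2(3*z) = (1 + cos(6*z))/2.
An antiderivative is F(z) = z/2 + sin(6*z)/12.
Then F(pi/3) - F(-pi/3) = (pi/6) - (-pi/6) = pi/3.

pi/3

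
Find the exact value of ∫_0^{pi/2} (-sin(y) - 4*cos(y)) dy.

An antiderivative is F(y) = -4*sin(y) + cos(y).
Then F(pi/2) - F(0) = (-4) - (1) = -5.

-5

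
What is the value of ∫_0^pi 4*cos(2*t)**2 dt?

2*pi

Use the identity cos^2(2*t) = (1 + cos(4*t))/2.
An antiderivative is F(t) = 2*t + sin(4*t)/2.
Then F(pi) - F(0) = (2*pi) - (0) = 2*pi.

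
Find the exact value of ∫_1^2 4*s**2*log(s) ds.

Integrate by parts once (u = ln s, dv = 4*s**2 ds).
An antiderivative is F(s) = 4*s**3*(3*log(s) - 1)/9.
Then F(2) - F(1) = (-32/9 + 32*log(2)/3) - (-4/9) = -28/9 + 32*log(2)/3.

-28/9 + 32*log(2)/3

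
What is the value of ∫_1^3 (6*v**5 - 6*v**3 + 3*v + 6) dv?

632

By the power rule, an antiderivative is F(v) = v**6 - 3*v**4/2 + 3*v**2/2 + 6*v.
Then F(3) - F(1) = (639) - (7) = 632.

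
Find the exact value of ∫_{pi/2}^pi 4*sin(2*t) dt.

-4

An antiderivative is F(t) = -2*cos(2*t).
Then F(pi) - F(pi/2) = (-2) - (2) = -4.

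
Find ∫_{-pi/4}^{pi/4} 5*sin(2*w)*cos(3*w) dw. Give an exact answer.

Use the identity sin(2*w)cos(3*w) = [sin(5*w) + sin(-w)]/2.
An antiderivative is F(w) = 5*cos(w)/2 - cos(5*w)/2.
Then F(pi/4) - F(-pi/4) = (3*sqrt(2)/2) - (3*sqrt(2)/2) = 0.

0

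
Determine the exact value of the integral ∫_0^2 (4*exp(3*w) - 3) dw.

-22/3 + 4*exp(6)/3

An antiderivative is F(w) = 4*exp(3*w)/3 - 3*w.
Then F(2) - F(0) = (-6 + 4*exp(6)/3) - (4/3) = -22/3 + 4*exp(6)/3.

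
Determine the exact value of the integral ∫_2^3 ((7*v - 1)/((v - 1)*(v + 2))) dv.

-8*log(2) + 5*log(5)

Factor the denominator: v**2 + v - 2 = (v + 2)(v - 1).
Partial fractions: (7*v - 1)/((v - 1)*(v + 2)) = 5/(v + 2) + 2/(v - 1).
An antiderivative is F(v) = 2*log(v - 1) + 5*log(v + 2).
Then F(3) - F(2) = (2*log(2) + 5*log(5)) - (10*log(2)) = -8*log(2) + 5*log(5).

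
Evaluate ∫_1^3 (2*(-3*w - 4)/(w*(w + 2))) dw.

-2*log(5) - 2*log(3)

Factor the denominator: w**2 + 2*w = (w + 2)w.
Partial fractions: 2*(-3*w - 4)/(w*(w + 2)) = -2/(w + 2) - 4/w.
An antiderivative is F(w) = -4*log(w) - 2*log(w + 2).
Then F(3) - F(1) = (-4*log(3) - 2*log(5)) - (-log(9)) = -2*log(5) - 2*log(3).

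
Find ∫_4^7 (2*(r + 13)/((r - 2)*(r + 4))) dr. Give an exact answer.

-3*log(11) + 4*log(2) + 5*log(5)

Factor the denominator: r**2 + 2*r - 8 = (r + 4)(r - 2).
Partial fractions: 2*(r + 13)/((r - 2)*(r + 4)) = -3/(r + 4) + 5/(r - 2).
An antiderivative is F(r) = 5*log(r - 2) - 3*log(r + 4).
Then F(7) - F(4) = (-3*log(11) + 5*log(5)) - (-log(16)) = -3*log(11) + 4*log(2) + 5*log(5).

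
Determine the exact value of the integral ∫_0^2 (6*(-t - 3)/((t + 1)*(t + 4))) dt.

Factor the denominator: t**2 + 5*t + 4 = (t + 4)(t + 1).
Partial fractions: 6*(-t - 3)/((t + 1)*(t + 4)) = -2/(t + 4) - 4/(t + 1).
An antiderivative is F(t) = -4*log(t + 1) - 2*log(t + 4).
Then F(2) - F(0) = (-6*log(3) - 2*log(2)) - (-log(16)) = -6*log(3) + 2*log(2).

-6*log(3) + 2*log(2)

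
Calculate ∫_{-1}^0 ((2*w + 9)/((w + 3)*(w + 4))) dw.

log(81/32)

Factor the denominator: w**2 + 7*w + 12 = (w + 4)(w + 3).
Partial fractions: (2*w + 9)/((w + 3)*(w + 4)) = -1/(w + 4) + 3/(w + 3).
An antiderivative is F(w) = 3*log(w + 3) - log(w + 4).
Then F(0) - F(-1) = (log(27/4)) - (log(8/3)) = log(81/32).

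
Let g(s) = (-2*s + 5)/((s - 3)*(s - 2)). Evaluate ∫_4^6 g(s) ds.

-log(6)

Factor the denominator: s**2 - 5*s + 6 = (s - 2)(s - 3).
Partial fractions: (-2*s + 5)/((s - 3)*(s - 2)) = -1/(s - 2) - 1/(s - 3).
An antiderivative is F(s) = -log(s - 3) - log(s - 2).
Then F(6) - F(4) = (-log(12)) - (-log(2)) = -log(6).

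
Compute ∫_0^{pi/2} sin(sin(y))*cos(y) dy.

Let u = sin(y), so du = cos(y) dy. When y = 0, u = 0; when y = pi/2, u = 1.
The integral becomes ∫ sin(u) du from 0 to 1, with antiderivative -cos(u).
Back in y: F(y) = -cos(sin(y)).
Then F(pi/2) - F(0) = (-cos(1)) - (-1) = 1 - cos(1).

1 - cos(1)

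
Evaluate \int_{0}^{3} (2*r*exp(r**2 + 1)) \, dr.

Let u = r**2 + 1, so du = 2*r dr. When r = 0, u = 1; when r = 3, u = 10.
The integral becomes ∫ exp(u) du from 1 to 10, with antiderivative exp(u).
Back in r: F(r) = exp(r**2 + 1).
Then F(3) - F(0) = (exp(10)) - (exp(1)) = -exp(1) + exp(10).

-exp(1) + exp(10)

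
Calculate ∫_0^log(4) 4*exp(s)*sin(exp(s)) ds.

Let u = exp(s), so du = exp(s) ds. When s = 0, u = 1; when s = log(4), u = 4.
The integral becomes 4·∫ sin(u) du from 1 to 4, with antiderivative -4*cos(u).
Back in s: F(s) = -4*cos(exp(s)).
Then F(log(4)) - F(0) = (-4*cos(4)) - (-4*cos(1)) = 4*cos(1) - 4*cos(4).

4*cos(1) - 4*cos(4)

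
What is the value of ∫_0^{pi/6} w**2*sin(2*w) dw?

-1/8 - pi**2/144 + sqrt(3)*pi/24

Integrate by parts twice (u = w^2, dv = sin(2*w) dw).
An antiderivative is F(w) = -w**2*cos(2*w)/2 + w*sin(2*w)/2 + cos(2*w)/4.
Then F(pi/6) - F(0) = (-pi**2/144 + 1/8 + sqrt(3)*pi/24) - (1/4) = -1/8 - pi**2/144 + sqrt(3)*pi/24.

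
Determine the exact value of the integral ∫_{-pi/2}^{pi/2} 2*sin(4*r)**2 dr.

pi

Use the identity sin^2(4*r) = (1 - cos(8*r))/2.
An antiderivative is F(r) = r - sin(8*r)/8.
Then F(pi/2) - F(-pi/2) = (pi/2) - (-pi/2) = pi.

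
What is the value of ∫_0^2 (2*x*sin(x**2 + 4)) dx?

cos(4) - cos(8)

Let u = x**2 + 4, so du = 2*x dx. When x = 0, u = 4; when x = 2, u = 8.
The integral becomes ∫ sin(u) du from 4 to 8, with antiderivative -cos(u).
Back in x: F(x) = -cos(x**2 + 4).
Then F(2) - F(0) = (-cos(8)) - (-cos(4)) = cos(4) - cos(8).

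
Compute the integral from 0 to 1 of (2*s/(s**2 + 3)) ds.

log(4/3)

Let u = s**2 + 3, so du = 2*s ds. When s = 0, u = 3; when s = 1, u = 4.
The integral becomes ∫ 1/u du from 3 to 4, with antiderivative log(u).
Back in s: F(s) = log(s**2 + 3).
Then F(1) - F(0) = (log(4)) - (log(3)) = log(4/3).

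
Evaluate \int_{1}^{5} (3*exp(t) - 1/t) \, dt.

-3*exp(1) - log(5) + 3*exp(5)

An antiderivative is F(t) = 3*exp(t) - log(t).
Then F(5) - F(1) = (-log(5) + 3*exp(5)) - (3*exp(1)) = -3*exp(1) - log(5) + 3*exp(5).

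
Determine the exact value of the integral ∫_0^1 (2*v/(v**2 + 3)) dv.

log(4/3)

Let u = v**2 + 3, so du = 2*v dv. When v = 0, u = 3; when v = 1, u = 4.
The integral becomes ∫ 1/u du from 3 to 4, with antiderivative log(u).
Back in v: F(v) = log(v**2 + 3).
Then F(1) - F(0) = (log(4)) - (log(3)) = log(4/3).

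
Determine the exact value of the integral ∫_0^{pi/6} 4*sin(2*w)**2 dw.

Use the identity sin^2(2*w) = (1 - cos(4*w))/2.
An antiderivative is F(w) = 2*w - sin(4*w)/2.
Then F(pi/6) - F(0) = (-sqrt(3)/4 + pi/3) - (0) = -sqrt(3)/4 + pi/3.

-sqrt(3)/4 + pi/3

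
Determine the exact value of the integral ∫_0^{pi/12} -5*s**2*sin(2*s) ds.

Integrate by parts twice (u = s^2, dv = -5*sin(2*s) ds).
An antiderivative is F(s) = 5*s**2*cos(2*s)/2 - 5*s*sin(2*s)/2 - 5*cos(2*s)/4.
Then F(pi/12) - F(0) = (-5*sqrt(3)/8 - 5*pi/48 + 5*sqrt(3)*pi**2/576) - (-5/4) = -5*sqrt(3)/8 - 5*pi/48 + 5*sqrt(3)*pi**2/576 + 5/4.

-5*sqrt(3)/8 - 5*pi/48 + 5*sqrt(3)*pi**2/576 + 5/4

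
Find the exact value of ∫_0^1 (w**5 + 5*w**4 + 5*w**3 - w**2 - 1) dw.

By the power rule, an antiderivative is F(w) = w**6/6 + w**5 + 5*w**4/4 - w**3/3 - w.
Then F(1) - F(0) = (13/12) - (0) = 13/12.

13/12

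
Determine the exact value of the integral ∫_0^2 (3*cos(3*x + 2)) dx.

-sin(2) + sin(8)

Let u = 3*x + 2, so du = 3 dx. When x = 0, u = 2; when x = 2, u = 8.
The integral becomes ∫ cos(u) du from 2 to 8, with antiderivative sin(u).
Back in x: F(x) = sin(3*x + 2).
Then F(2) - F(0) = (sin(8)) - (sin(2)) = -sin(2) + sin(8).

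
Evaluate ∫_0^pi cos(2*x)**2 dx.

Use the identity cos^2(2*x) = (1 + cos(4*x))/2.
An antiderivative is F(x) = x/2 + sin(4*x)/8.
Then F(pi) - F(0) = (pi/2) - (0) = pi/2.

pi/2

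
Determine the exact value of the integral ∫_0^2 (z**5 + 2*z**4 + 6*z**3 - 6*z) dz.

532/15

By the power rule, an antiderivative is F(z) = z**6/6 + 2*z**5/5 + 3*z**4/2 - 3*z**2.
Then F(2) - F(0) = (532/15) - (0) = 532/15.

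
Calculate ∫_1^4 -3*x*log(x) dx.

Integrate by parts once (u = ln x, dv = -3*x dx).
An antiderivative is F(x) = -3*x**2*(2*log(x) - 1)/4.
Then F(4) - F(1) = (12 - 48*log(2)) - (3/4) = 45/4 - 48*log(2).

45/4 - 48*log(2)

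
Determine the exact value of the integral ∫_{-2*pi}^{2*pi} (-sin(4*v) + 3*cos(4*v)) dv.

An antiderivative is F(v) = 3*sin(4*v)/4 + cos(4*v)/4.
Then F(2*pi) - F(-2*pi) = (1/4) - (1/4) = 0.

0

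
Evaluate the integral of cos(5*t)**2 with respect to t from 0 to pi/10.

Use the identity cos^2(5*t) = (1 + cos(10*t))/2.
An antiderivative is F(t) = t/2 + sin(10*t)/20.
Then F(pi/10) - F(0) = (pi/20) - (0) = pi/20.

pi/20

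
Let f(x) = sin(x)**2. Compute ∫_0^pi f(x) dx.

pi/2

Use the identity sin^2(x) = (1 - cos(2*x))/2.
An antiderivative is F(x) = x/2 - sin(2*x)/4.
Then F(pi) - F(0) = (pi/2) - (0) = pi/2.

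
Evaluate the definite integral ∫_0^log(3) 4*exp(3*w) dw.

Let u = exp(w), so du = exp(w) dw. When w = 0, u = 1; when w = log(3), u = 3.
The integral becomes 4·∫ u**2 du from 1 to 3, with antiderivative 4*u**3/3.
Back in w: F(w) = 4*exp(3*w)/3.
Then F(log(3)) - F(0) = (36) - (4/3) = 104/3.

104/3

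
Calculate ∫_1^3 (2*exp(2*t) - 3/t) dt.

-exp(2) - log(27) + exp(6)

An antiderivative is F(t) = exp(2*t) - 3*log(t).
Then F(3) - F(1) = (-log(27) + exp(6)) - (exp(2)) = -exp(2) - log(27) + exp(6).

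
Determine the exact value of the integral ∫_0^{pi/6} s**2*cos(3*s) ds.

-2/27 + pi**2/108

Integrate by parts twice (u = s^2, dv = cos(3*s) ds).
An antiderivative is F(s) = s**2*sin(3*s)/3 + 2*s*cos(3*s)/9 - 2*sin(3*s)/27.
Then F(pi/6) - F(0) = (-2/27 + pi**2/108) - (0) = -2/27 + pi**2/108.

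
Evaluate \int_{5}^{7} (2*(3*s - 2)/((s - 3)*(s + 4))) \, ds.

-8*log(3) + 2*log(2) + 4*log(11)

Factor the denominator: s**2 + s - 12 = (s + 4)(s - 3).
Partial fractions: 2*(3*s - 2)/((s - 3)*(s + 4)) = 4/(s + 4) + 2/(s - 3).
An antiderivative is F(s) = 2*log(s - 3) + 4*log(s + 4).
Then F(7) - F(5) = (4*log(2) + 4*log(11)) - (2*log(2) + 8*log(3)) = -8*log(3) + 2*log(2) + 4*log(11).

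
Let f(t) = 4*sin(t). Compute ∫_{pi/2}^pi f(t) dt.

An antiderivative is F(t) = -4*cos(t).
Then F(pi) - F(pi/2) = (4) - (0) = 4.

4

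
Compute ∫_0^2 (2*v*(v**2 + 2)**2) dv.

208/3

Let u = v**2 + 2, so du = 2*v dv. When v = 0, u = 2; when v = 2, u = 6.
The integral becomes ∫ u**2 du from 2 to 6, with antiderivative u**3/3.
Back in v: F(v) = (v**2 + 2)**3/3.
Then F(2) - F(0) = (72) - (8/3) = 208/3.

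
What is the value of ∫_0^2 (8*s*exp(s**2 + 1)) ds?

-4*exp(1)*(1 - exp(4))

Let u = s**2 + 1, so du = 2*s ds. When s = 0, u = 1; when s = 2, u = 5.
The integral becomes 4·∫ exp(u) du from 1 to 5, with antiderivative 4*exp(u).
Back in s: F(s) = 4*exp(s**2 + 1).
Then F(2) - F(0) = (4*exp(5)) - (4*exp(1)) = -4*exp(1)*(1 - exp(4)).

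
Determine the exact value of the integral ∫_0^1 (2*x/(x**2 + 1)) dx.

Let u = x**2 + 1, so du = 2*x dx. When x = 0, u = 1; when x = 1, u = 2.
The integral becomes ∫ 1/u du from 1 to 2, with antiderivative log(u).
Back in x: F(x) = log(x**2 + 1).
Then F(1) - F(0) = (log(2)) - (0) = log(2).

log(2)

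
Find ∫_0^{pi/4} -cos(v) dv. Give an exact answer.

An antiderivative is F(v) = -sin(v).
Then F(pi/4) - F(0) = (-sqrt(2)/2) - (0) = -sqrt(2)/2.

-sqrt(2)/2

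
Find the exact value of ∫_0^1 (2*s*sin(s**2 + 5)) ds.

Let u = s**2 + 5, so du = 2*s ds. When s = 0, u = 5; when s = 1, u = 6.
The integral becomes ∫ sin(u) du from 5 to 6, with antiderivative -cos(u).
Back in s: F(s) = -cos(s**2 + 5).
Then F(1) - F(0) = (-cos(6)) - (-cos(5)) = -cos(6) + cos(5).

-cos(6) + cos(5)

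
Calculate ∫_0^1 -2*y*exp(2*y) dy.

-exp(2)/2 - 1/2

Integrate by parts once (u = y, dv = -2*exp(2*y) dy).
An antiderivative is F(y) = (-2*y + 1)*exp(2*y)/2.
Then F(1) - F(0) = (-exp(2)/2) - (1/2) = -exp(2)/2 - 1/2.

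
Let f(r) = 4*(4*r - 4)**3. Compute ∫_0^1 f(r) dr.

-64

Let u = 4*r - 4, so du = 4 dr. When r = 0, u = -4; when r = 1, u = 0.
The integral becomes ∫ u**3 du from -4 to 0, with antiderivative u**4/4.
Back in r: F(r) = (4*r - 4)**4/4.
Then F(1) - F(0) = (0) - (64) = -64.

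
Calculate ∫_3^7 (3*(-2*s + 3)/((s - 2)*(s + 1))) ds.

Factor the denominator: s**2 - s - 2 = (s + 1)(s - 2).
Partial fractions: 3*(-2*s + 3)/((s - 2)*(s + 1)) = -5/(s + 1) - 1/(s - 2).
An antiderivative is F(s) = -log(s - 2) - 5*log(s + 1).
Then F(7) - F(3) = (-15*log(2) - log(5)) - (-10*log(2)) = -5*log(2) - log(5).

-5*log(2) - log(5)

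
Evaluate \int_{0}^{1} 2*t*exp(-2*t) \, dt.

(-3 + exp(2))*exp(-2)/2

Integrate by parts once (u = t, dv = 2*exp(-2*t) dt).
An antiderivative is F(t) = (-2*t - 1)*exp(-2*t)/2.
Then F(1) - F(0) = (-3*exp(-2)/2) - (-1/2) = (-3 + exp(2))*exp(-2)/2.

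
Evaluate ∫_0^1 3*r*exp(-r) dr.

Integrate by parts once (u = r, dv = 3*exp(-r) dr).
An antiderivative is F(r) = (-3*r - 3)*exp(-r).
Then F(1) - F(0) = (-6*exp(-1)) - (-3) = 3 - 6*exp(-1).

3 - 6*exp(-1)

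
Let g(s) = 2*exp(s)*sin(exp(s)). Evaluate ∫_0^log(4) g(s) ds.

2*cos(1) - 2*cos(4)

Let u = exp(s), so du = exp(s) ds. When s = 0, u = 1; when s = log(4), u = 4.
The integral becomes 2·∫ sin(u) du from 1 to 4, with antiderivative -2*cos(u).
Back in s: F(s) = -2*cos(exp(s)).
Then F(log(4)) - F(0) = (-2*cos(4)) - (-2*cos(1)) = 2*cos(1) - 2*cos(4).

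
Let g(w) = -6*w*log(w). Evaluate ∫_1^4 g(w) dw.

45/2 - 96*log(2)

Integrate by parts once (u = ln w, dv = -6*w dw).
An antiderivative is F(w) = -3*w**2*(2*log(w) - 1)/2.
Then F(4) - F(1) = (24 - 96*log(2)) - (3/2) = 45/2 - 96*log(2).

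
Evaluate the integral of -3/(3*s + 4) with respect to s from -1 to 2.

-log(10)

An antiderivative is F(s) = -log(3*s + 4).
Then F(2) - F(-1) = (-log(10)) - (0) = -log(10).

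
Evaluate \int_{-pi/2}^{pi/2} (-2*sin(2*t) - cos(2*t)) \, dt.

An antiderivative is F(t) = -sin(2*t)/2 + cos(2*t).
Then F(pi/2) - F(-pi/2) = (-1) - (-1) = 0.

0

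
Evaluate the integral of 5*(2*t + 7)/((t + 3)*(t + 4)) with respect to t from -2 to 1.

Factor the denominator: t**2 + 7*t + 12 = (t + 4)(t + 3).
Partial fractions: 5*(2*t + 7)/((t + 3)*(t + 4)) = 5/(t + 4) + 5/(t + 3).
An antiderivative is F(t) = 5*log(t + 3) + 5*log(t + 4).
Then F(1) - F(-2) = (10*log(2) + 5*log(5)) - (log(32)) = 5*log(2) + 5*log(5).

5*log(2) + 5*log(5)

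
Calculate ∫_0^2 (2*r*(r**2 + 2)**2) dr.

Let u = r**2 + 2, so du = 2*r dr. When r = 0, u = 2; when r = 2, u = 6.
The integral becomes ∫ u**2 du from 2 to 6, with antiderivative u**3/3.
Back in r: F(r) = (r**2 + 2)**3/3.
Then F(2) - F(0) = (72) - (8/3) = 208/3.

208/3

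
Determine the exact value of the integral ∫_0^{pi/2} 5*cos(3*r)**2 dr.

Use the identity cos^2(3*r) = (1 + cos(6*r))/2.
An antiderivative is F(r) = 5*r/2 + 5*sin(6*r)/12.
Then F(pi/2) - F(0) = (5*pi/4) - (0) = 5*pi/4.

5*pi/4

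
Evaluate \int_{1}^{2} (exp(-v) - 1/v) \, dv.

-log(2) - exp(-2) + exp(-1)

An antiderivative is F(v) = -log(v) - exp(-v).
Then F(2) - F(1) = (-log(2) - exp(-2)) - (-exp(-1)) = -log(2) - exp(-2) + exp(-1).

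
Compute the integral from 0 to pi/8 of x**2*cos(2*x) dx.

sqrt(2)*(-32 + pi**2 + 8*pi)/256

Integrate by parts twice (u = x^2, dv = cos(2*x) dx).
An antiderivative is F(x) = x**2*sin(2*x)/2 + x*cos(2*x)/2 - sin(2*x)/4.
Then F(pi/8) - F(0) = (sqrt(2)*(-32 + pi**2 + 8*pi)/256) - (0) = sqrt(2)*(-32 + pi**2 + 8*pi)/256.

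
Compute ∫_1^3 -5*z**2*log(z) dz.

Integrate by parts once (u = ln z, dv = -5*z**2 dz).
An antiderivative is F(z) = -5*z**3*(3*log(z) - 1)/9.
Then F(3) - F(1) = (15 - 45*log(3)) - (5/9) = 130/9 - 45*log(3).

130/9 - 45*log(3)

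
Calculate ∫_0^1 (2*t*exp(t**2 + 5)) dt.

-exp(5) + exp(6)

Let u = t**2 + 5, so du = 2*t dt. When t = 0, u = 5; when t = 1, u = 6.
The integral becomes ∫ exp(u) du from 5 to 6, with antiderivative exp(u).
Back in t: F(t) = exp(t**2 + 5).
Then F(1) - F(0) = (exp(6)) - (exp(5)) = -exp(5) + exp(6).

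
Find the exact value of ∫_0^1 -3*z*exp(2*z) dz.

-3*exp(2)/4 - 3/4

Integrate by parts once (u = z, dv = -3*exp(2*z) dz).
An antiderivative is F(z) = (-6*z + 3)*exp(2*z)/4.
Then F(1) - F(0) = (-3*exp(2)/4) - (3/4) = -3*exp(2)/4 - 3/4.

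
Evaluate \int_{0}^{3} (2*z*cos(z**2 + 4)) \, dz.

sin(13) - sin(4)

Let u = z**2 + 4, so du = 2*z dz. When z = 0, u = 4; when z = 3, u = 13.
The integral becomes ∫ cos(u) du from 4 to 13, with antiderivative sin(u).
Back in z: F(z) = sin(z**2 + 4).
Then F(3) - F(0) = (sin(13)) - (sin(4)) = sin(13) - sin(4).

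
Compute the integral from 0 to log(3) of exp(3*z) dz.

Let u = exp(z), so du = exp(z) dz. When z = 0, u = 1; when z = log(3), u = 3.
The integral becomes ∫ u**2 du from 1 to 3, with antiderivative u**3/3.
Back in z: F(z) = exp(3*z)/3.
Then F(log(3)) - F(0) = (9) - (1/3) = 26/3.

26/3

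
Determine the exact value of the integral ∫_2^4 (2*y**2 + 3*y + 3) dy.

184/3

By the power rule, an antiderivative is F(y) = 2*y**3/3 + 3*y**2/2 + 3*y.
Then F(4) - F(2) = (236/3) - (52/3) = 184/3.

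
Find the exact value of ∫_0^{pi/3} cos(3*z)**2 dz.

pi/6

Use the identity cos^2(3*z) = (1 + cos(6*z))/2.
An antiderivative is F(z) = z/2 + sin(6*z)/12.
Then F(pi/3) - F(0) = (pi/6) - (0) = pi/6.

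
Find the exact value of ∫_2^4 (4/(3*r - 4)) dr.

An antiderivative is F(r) = 4*log(3*r - 4)/3.
Then F(4) - F(2) = (log(16)) - (4*log(2)/3) = 8*log(2)/3.

8*log(2)/3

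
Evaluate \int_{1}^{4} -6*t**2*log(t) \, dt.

42 - 256*log(2)

Integrate by parts once (u = ln t, dv = -6*t**2 dt).
An antiderivative is F(t) = -2*t**3*(3*log(t) - 1)/3.
Then F(4) - F(1) = (128/3 - 256*log(2)) - (2/3) = 42 - 256*log(2).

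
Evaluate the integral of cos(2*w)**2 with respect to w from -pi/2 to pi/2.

Use the identity cos^2(2*w) = (1 + cos(4*w))/2.
An antiderivative is F(w) = w/2 + sin(4*w)/8.
Then F(pi/2) - F(-pi/2) = (pi/4) - (-pi/4) = pi/2.

pi/2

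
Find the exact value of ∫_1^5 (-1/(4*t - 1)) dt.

An antiderivative is F(t) = -log(4*t - 1)/4.
Then F(5) - F(1) = (-log(19)/4) - (-log(3)/4) = -log(19)/4 + log(3)/4.

-log(19)/4 + log(3)/4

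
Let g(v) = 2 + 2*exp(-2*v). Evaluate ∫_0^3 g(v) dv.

7 - exp(-6)

An antiderivative is F(v) = 2*v - exp(-2*v).
Then F(3) - F(0) = (6 - exp(-6)) - (-1) = 7 - exp(-6).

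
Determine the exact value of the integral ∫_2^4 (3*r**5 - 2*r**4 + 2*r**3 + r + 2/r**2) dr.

17457/10

By the power rule, an antiderivative is F(r) = r**6/2 - 2*r**5/5 + r**4/2 + r**2/2 - 2/r.
Then F(4) - F(2) = (17739/10) - (141/5) = 17457/10.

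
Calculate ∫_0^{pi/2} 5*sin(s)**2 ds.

5*pi/4

Use the identity sin^2(s) = (1 - cos(2*s))/2.
An antiderivative is F(s) = 5*s/2 - 5*sin(2*s)/4.
Then F(pi/2) - F(0) = (5*pi/4) - (0) = 5*pi/4.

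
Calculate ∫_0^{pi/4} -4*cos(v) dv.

An antiderivative is F(v) = -4*sin(v).
Then F(pi/4) - F(0) = (-2*sqrt(2)) - (0) = -2*sqrt(2).

-2*sqrt(2)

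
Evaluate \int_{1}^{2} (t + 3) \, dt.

9/2

By the power rule, an antiderivative is F(t) = t**2/2 + 3*t.
Then F(2) - F(1) = (8) - (7/2) = 9/2.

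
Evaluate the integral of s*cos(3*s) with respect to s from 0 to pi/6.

Integrate by parts once (u = s, dv = cos(3*s) ds).
An antiderivative is F(s) = s*sin(3*s)/3 + cos(3*s)/9.
Then F(pi/6) - F(0) = (pi/18) - (1/9) = -1/9 + pi/18.

-1/9 + pi/18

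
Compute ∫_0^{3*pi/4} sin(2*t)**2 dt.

3*pi/8

Use the identity sin^2(2*t) = (1 - cos(4*t))/2.
An antiderivative is F(t) = t/2 - sin(4*t)/8.
Then F(3*pi/4) - F(0) = (3*pi/8) - (0) = 3*pi/8.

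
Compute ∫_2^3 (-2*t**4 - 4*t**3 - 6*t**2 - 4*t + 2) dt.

-977/5

By the power rule, an antiderivative is F(t) = -2*t**5/5 - t**4 - 2*t**3 - 2*t**2 + 2*t.
Then F(3) - F(2) = (-1221/5) - (-244/5) = -977/5.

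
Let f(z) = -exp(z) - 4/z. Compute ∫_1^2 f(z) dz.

-exp(2) - log(16) + exp(1)

An antiderivative is F(z) = -exp(z) - 4*log(z).
Then F(2) - F(1) = (-exp(2) - log(16)) - (-exp(1)) = -exp(2) - log(16) + exp(1).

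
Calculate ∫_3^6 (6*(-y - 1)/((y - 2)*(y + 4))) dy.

-9*log(2) - 3*log(5) + 3*log(7)

Factor the denominator: y**2 + 2*y - 8 = (y + 4)(y - 2).
Partial fractions: 6*(-y - 1)/((y - 2)*(y + 4)) = -3/(y + 4) - 3/(y - 2).
An antiderivative is F(y) = -3*log(y - 2) - 3*log(y + 4).
Then F(6) - F(3) = (-9*log(2) - 3*log(5)) - (-3*log(7)) = -9*log(2) - 3*log(5) + 3*log(7).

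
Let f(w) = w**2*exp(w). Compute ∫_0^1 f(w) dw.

-2 + E

Integrate by parts twice (u = w^2, dv = exp(w) dw).
An antiderivative is F(w) = (w**2 - 2*w + 2)*exp(w).
Then F(1) - F(0) = (E) - (2) = -2 + E.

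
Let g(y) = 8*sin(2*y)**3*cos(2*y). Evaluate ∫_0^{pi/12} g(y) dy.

1/16

Let u = sin(2*y), so du = 2*cos(2*y) dy. When y = 0, u = 0; when y = pi/12, u = 1/2.
The integral becomes 4·∫ u**3 du from 0 to 1/2, with antiderivative u**4.
Back in y: F(y) = sin(2*y)**4.
Then F(pi/12) - F(0) = (1/16) - (0) = 1/16.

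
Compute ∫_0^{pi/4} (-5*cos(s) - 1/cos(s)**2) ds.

-5*sqrt(2)/2 - 1

An antiderivative is F(s) = -5*sin(s) - tan(s).
Then F(pi/4) - F(0) = (-5*sqrt(2)/2 - 1) - (0) = -5*sqrt(2)/2 - 1.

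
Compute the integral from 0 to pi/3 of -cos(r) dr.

-sqrt(3)/2

An antiderivative is F(r) = -sin(r).
Then F(pi/3) - F(0) = (-sqrt(3)/2) - (0) = -sqrt(3)/2.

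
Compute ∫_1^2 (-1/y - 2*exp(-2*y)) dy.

An antiderivative is F(y) = -log(y) + exp(-2*y).
Then F(2) - F(1) = (-log(2) + exp(-4)) - (exp(-2)) = -log(2) - exp(-2) + exp(-4).

-log(2) - exp(-2) + exp(-4)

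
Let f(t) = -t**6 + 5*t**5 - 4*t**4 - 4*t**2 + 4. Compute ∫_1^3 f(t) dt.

2594/35

By the power rule, an antiderivative is F(t) = -t**7/7 + 5*t**6/6 - 4*t**5/5 - 4*t**3/3 + 4*t.
Then F(3) - F(1) = (5367/70) - (179/70) = 2594/35.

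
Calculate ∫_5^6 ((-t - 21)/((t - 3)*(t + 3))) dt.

Factor the denominator: t**2 - 9 = (t + 3)(t - 3).
Partial fractions: (-t - 21)/((t - 3)*(t + 3)) = 3/(t + 3) - 4/(t - 3).
An antiderivative is F(t) = -4*log(t - 3) + 3*log(t + 3).
Then F(6) - F(5) = (log(9)) - (log(32)) = log(9/32).

log(9/32)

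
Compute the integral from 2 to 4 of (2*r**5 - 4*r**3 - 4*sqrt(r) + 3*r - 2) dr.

16*sqrt(2)/3 + 3290/3

By the power rule, an antiderivative is F(r) = r**6/3 - r**4 - 8*r**(3/2)/3 + 3*r**2/2 - 2*r.
Then F(4) - F(2) = (1104) - (22/3 - 16*sqrt(2)/3) = 16*sqrt(2)/3 + 3290/3.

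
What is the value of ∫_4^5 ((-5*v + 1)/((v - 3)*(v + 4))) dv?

Factor the denominator: v**2 + v - 12 = (v + 4)(v - 3).
Partial fractions: (-5*v + 1)/((v - 3)*(v + 4)) = -3/(v + 4) - 2/(v - 3).
An antiderivative is F(v) = -2*log(v - 3) - 3*log(v + 4).
Then F(5) - F(4) = (-6*log(3) - 2*log(2)) - (-9*log(2)) = -6*log(3) + 7*log(2).

-6*log(3) + 7*log(2)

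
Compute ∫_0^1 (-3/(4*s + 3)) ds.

An antiderivative is F(s) = -3*log(4*s + 3)/4.
Then F(1) - F(0) = (-3*log(7)/4) - (-3*log(3)/4) = -3*log(7)/4 + 3*log(3)/4.

-3*log(7)/4 + 3*log(3)/4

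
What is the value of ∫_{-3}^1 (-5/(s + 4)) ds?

An antiderivative is F(s) = -5*log(s + 4).
Then F(1) - F(-3) = (-5*log(5)) - (0) = -5*log(5).

-5*log(5)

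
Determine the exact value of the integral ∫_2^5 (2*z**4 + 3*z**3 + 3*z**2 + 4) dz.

By the power rule, an antiderivative is F(z) = 2*z**5/5 + 3*z**4/4 + z**3 + 4*z.
Then F(5) - F(2) = (7455/4) - (204/5) = 36459/20.

36459/20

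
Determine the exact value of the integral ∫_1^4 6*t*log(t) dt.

-45/2 + 96*log(2)

Integrate by parts once (u = ln t, dv = 6*t dt).
An antiderivative is F(t) = 3*t**2*(2*log(t) - 1)/2.
Then F(4) - F(1) = (-24 + 96*log(2)) - (-3/2) = -45/2 + 96*log(2).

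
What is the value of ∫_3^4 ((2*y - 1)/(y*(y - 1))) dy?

Factor the denominator: y**2 - y = y(y - 1).
Partial fractions: (2*y - 1)/(y*(y - 1)) = 1/y + 1/(y - 1).
An antiderivative is F(y) = log(y) + log(y - 1).
Then F(4) - F(3) = (log(12)) - (log(6)) = log(2).

log(2)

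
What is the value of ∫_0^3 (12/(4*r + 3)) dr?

3*log(5)

Let u = 4*r + 3, so du = 4 dr. When r = 0, u = 3; when r = 3, u = 15.
The integral becomes 3·∫ 1/u du from 3 to 15, with antiderivative 3*log(u).
Back in r: F(r) = 3*log(4*r + 3).
Then F(3) - F(0) = (3*log(3) + 3*log(5)) - (log(27)) = 3*log(5).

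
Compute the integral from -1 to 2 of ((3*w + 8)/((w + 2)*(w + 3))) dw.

log(40)

Factor the denominator: w**2 + 5*w + 6 = (w + 3)(w + 2).
Partial fractions: (3*w + 8)/((w + 2)*(w + 3)) = 1/(w + 3) + 2/(w + 2).
An antiderivative is F(w) = 2*log(w + 2) + log(w + 3).
Then F(2) - F(-1) = (log(80)) - (log(2)) = log(40).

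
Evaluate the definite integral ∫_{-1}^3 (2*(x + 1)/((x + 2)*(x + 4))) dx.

-3*log(3) - log(5) + 3*log(7)

Factor the denominator: x**2 + 6*x + 8 = (x + 4)(x + 2).
Partial fractions: 2*(x + 1)/((x + 2)*(x + 4)) = 3/(x + 4) - 1/(x + 2).
An antiderivative is F(x) = -log(x + 2) + 3*log(x + 4).
Then F(3) - F(-1) = (-log(5) + 3*log(7)) - (log(27)) = -3*log(3) - log(5) + 3*log(7).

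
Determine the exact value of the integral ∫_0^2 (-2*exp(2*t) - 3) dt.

An antiderivative is F(t) = -exp(2*t) - 3*t.
Then F(2) - F(0) = (-exp(4) - 6) - (-1) = -exp(4) - 5.

-exp(4) - 5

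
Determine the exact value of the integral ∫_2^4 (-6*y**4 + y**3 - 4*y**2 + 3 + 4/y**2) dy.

-17971/15

By the power rule, an antiderivative is F(y) = -6*y**5/5 + y**4/4 - 4*y**3/3 + 3*y - 4/y.
Then F(4) - F(2) = (-18587/15) - (-616/15) = -17971/15.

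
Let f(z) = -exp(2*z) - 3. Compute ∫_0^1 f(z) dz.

-exp(2)/2 - 5/2

An antiderivative is F(z) = -exp(2*z)/2 - 3*z.
Then F(1) - F(0) = (-exp(2)/2 - 3) - (-1/2) = -exp(2)/2 - 5/2.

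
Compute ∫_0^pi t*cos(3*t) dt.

Integrate by parts once (u = t, dv = cos(3*t) dt).
An antiderivative is F(t) = t*sin(3*t)/3 + cos(3*t)/9.
Then F(pi) - F(0) = (-1/9) - (1/9) = -2/9.

-2/9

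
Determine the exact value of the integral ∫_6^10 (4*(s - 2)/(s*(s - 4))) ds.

log(25)

Factor the denominator: s**2 - 4*s = s(s - 4).
Partial fractions: 4*(s - 2)/(s*(s - 4)) = 2/s + 2/(s - 4).
An antiderivative is F(s) = 2*log(s) + 2*log(s - 4).
Then F(10) - F(6) = (2*log(3) + 4*log(2) + 2*log(5)) - (2*log(3) + 4*log(2)) = log(25).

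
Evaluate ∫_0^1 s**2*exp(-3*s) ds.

Integrate by parts twice (u = s^2, dv = exp(-3*s) ds).
An antiderivative is F(s) = (-9*s**2 - 6*s - 2)*exp(-3*s)/27.
Then F(1) - F(0) = (-17*exp(-3)/27) - (-2/27) = 2/27 - 17*exp(-3)/27.

2/27 - 17*exp(-3)/27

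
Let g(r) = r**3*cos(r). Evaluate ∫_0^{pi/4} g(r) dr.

-3*sqrt(2) - 3*sqrt(2)*pi/4 + sqrt(2)*pi**3/128 + 3*sqrt(2)*pi**2/32 + 6

Integrate by parts 3 times (u = r^3, dv = cos(r) dr).
An antiderivative is F(r) = r**3*sin(r) + 3*r**2*cos(r) - 6*r*sin(r) - 6*cos(r).
Then F(pi/4) - F(0) = (sqrt(2)*(-384 - 96*pi + pi**3 + 12*pi**2)/128) - (-6) = -3*sqrt(2) - 3*sqrt(2)*pi/4 + sqrt(2)*pi**3/128 + 3*sqrt(2)*pi**2/32 + 6.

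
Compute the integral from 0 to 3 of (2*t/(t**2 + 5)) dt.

Let u = t**2 + 5, so du = 2*t dt. When t = 0, u = 5; when t = 3, u = 14.
The integral becomes ∫ 1/u du from 5 to 14, with antiderivative log(u).
Back in t: F(t) = log(t**2 + 5).
Then F(3) - F(0) = (log(14)) - (log(5)) = log(14/5).

log(14/5)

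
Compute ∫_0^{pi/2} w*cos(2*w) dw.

Integrate by parts once (u = w, dv = cos(2*w) dw).
An antiderivative is F(w) = w*sin(2*w)/2 + cos(2*w)/4.
Then F(pi/2) - F(0) = (-1/4) - (1/4) = -1/2.

-1/2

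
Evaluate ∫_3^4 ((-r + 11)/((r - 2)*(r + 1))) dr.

-4*log(5) + 11*log(2)

Factor the denominator: r**2 - r - 2 = (r + 1)(r - 2).
Partial fractions: (-r + 11)/((r - 2)*(r + 1)) = -4/(r + 1) + 3/(r - 2).
An antiderivative is F(r) = 3*log(r - 2) - 4*log(r + 1).
Then F(4) - F(3) = (-4*log(5) + 3*log(2)) - (-8*log(2)) = -4*log(5) + 11*log(2).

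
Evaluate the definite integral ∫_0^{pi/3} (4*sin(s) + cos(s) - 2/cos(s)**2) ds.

2 - 3*sqrt(3)/2

An antiderivative is F(s) = sin(s) - 4*cos(s) - 2*tan(s).
Then F(pi/3) - F(0) = (-3*sqrt(3)/2 - 2) - (-4) = 2 - 3*sqrt(3)/2.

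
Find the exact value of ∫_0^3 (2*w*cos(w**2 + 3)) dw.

Let u = w**2 + 3, so du = 2*w dw. When w = 0, u = 3; when w = 3, u = 12.
The integral becomes ∫ cos(u) du from 3 to 12, with antiderivative sin(u).
Back in w: F(w) = sin(w**2 + 3).
Then F(3) - F(0) = (sin(12)) - (sin(3)) = sin(12) - sin(3).

sin(12) - sin(3)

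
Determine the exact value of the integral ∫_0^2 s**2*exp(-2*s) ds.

(-13 + exp(4))*exp(-4)/4

Integrate by parts twice (u = s^2, dv = exp(-2*s) ds).
An antiderivative is F(s) = (-2*s**2 - 2*s - 1)*exp(-2*s)/4.
Then F(2) - F(0) = (-13*exp(-4)/4) - (-1/4) = (-13 + exp(4))*exp(-4)/4.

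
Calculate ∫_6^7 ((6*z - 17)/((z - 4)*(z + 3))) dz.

Factor the denominator: z**2 - z - 12 = (z + 3)(z - 4).
Partial fractions: (6*z - 17)/((z - 4)*(z + 3)) = 5/(z + 3) + 1/(z - 4).
An antiderivative is F(z) = log(z - 4) + 5*log(z + 3).
Then F(7) - F(6) = (log(3) + 5*log(2) + 5*log(5)) - (log(2) + 10*log(3)) = -9*log(3) + 4*log(2) + 5*log(5).

-9*log(3) + 4*log(2) + 5*log(5)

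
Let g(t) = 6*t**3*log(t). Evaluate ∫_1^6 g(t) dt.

Integrate by parts once (u = ln t, dv = 6*t**3 dt).
An antiderivative is F(t) = 3*t**4*(4*log(t) - 1)/8.
Then F(6) - F(1) = (-486 + 1944*log(2) + 1944*log(3)) - (-3/8) = -3885/8 + 1944*log(2) + 1944*log(3).

-3885/8 + 1944*log(2) + 1944*log(3)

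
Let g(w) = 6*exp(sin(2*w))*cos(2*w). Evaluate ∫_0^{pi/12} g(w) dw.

Let u = sin(2*w), so du = 2*cos(2*w) dw. When w = 0, u = 0; when w = pi/12, u = 1/2.
The integral becomes 3·∫ exp(u) du from 0 to 1/2, with antiderivative 3*exp(u).
Back in w: F(w) = 3*exp(sin(2*w)).
Then F(pi/12) - F(0) = (3*exp(1/2)) - (3) = -3 + 3*exp(1/2).

-3 + 3*exp(1/2)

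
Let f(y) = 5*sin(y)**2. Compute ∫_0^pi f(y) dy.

Use the identity sin^2(y) = (1 - cos(2*y))/2.
An antiderivative is F(y) = 5*y/2 - 5*sin(2*y)/4.
Then F(pi) - F(0) = (5*pi/2) - (0) = 5*pi/2.

5*pi/2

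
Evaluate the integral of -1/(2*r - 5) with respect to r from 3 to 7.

-log(3)

An antiderivative is F(r) = -log(2*r - 5)/2.
Then F(7) - F(3) = (-log(3)) - (0) = -log(3).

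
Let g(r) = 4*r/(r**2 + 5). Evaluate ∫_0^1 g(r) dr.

Let u = r**2 + 5, so du = 2*r dr. When r = 0, u = 5; when r = 1, u = 6.
The integral becomes 2·∫ 1/u du from 5 to 6, with antiderivative 2*log(u).
Back in r: F(r) = 2*log(r**2 + 5).
Then F(1) - F(0) = (log(36)) - (log(25)) = log(36/25).

log(36/25)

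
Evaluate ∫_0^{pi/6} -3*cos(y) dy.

An antiderivative is F(y) = -3*sin(y).
Then F(pi/6) - F(0) = (-3/2) - (0) = -3/2.

-3/2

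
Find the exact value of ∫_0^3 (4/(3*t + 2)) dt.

-4*log(2)/3 + 4*log(11)/3

An antiderivative is F(t) = 4*log(3*t + 2)/3.
Then F(3) - F(0) = (4*log(11)/3) - (4*log(2)/3) = -4*log(2)/3 + 4*log(11)/3.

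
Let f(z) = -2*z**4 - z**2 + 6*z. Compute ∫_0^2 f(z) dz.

-52/15

By the power rule, an antiderivative is F(z) = -2*z**5/5 - z**3/3 + 3*z**2.
Then F(2) - F(0) = (-52/15) - (0) = -52/15.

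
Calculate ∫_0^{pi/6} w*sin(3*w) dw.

1/9

Integrate by parts once (u = w, dv = sin(3*w) dw).
An antiderivative is F(w) = -w*cos(3*w)/3 + sin(3*w)/9.
Then F(pi/6) - F(0) = (1/9) - (0) = 1/9.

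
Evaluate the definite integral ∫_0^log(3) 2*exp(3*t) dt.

Let u = exp(t), so du = exp(t) dt. When t = 0, u = 1; when t = log(3), u = 3.
The integral becomes 2·∫ u**2 du from 1 to 3, with antiderivative 2*u**3/3.
Back in t: F(t) = 2*exp(3*t)/3.
Then F(log(3)) - F(0) = (18) - (2/3) = 52/3.

52/3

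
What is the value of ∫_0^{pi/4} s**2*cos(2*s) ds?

Integrate by parts twice (u = s^2, dv = cos(2*s) ds).
An antiderivative is F(s) = s**2*sin(2*s)/2 + s*cos(2*s)/2 - sin(2*s)/4.
Then F(pi/4) - F(0) = (-1/4 + pi**2/32) - (0) = -1/4 + pi**2/32.

-1/4 + pi**2/32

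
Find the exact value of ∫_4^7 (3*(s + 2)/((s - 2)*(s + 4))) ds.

-5*log(2) + log(11) + 2*log(5)

Factor the denominator: s**2 + 2*s - 8 = (s + 4)(s - 2).
Partial fractions: 3*(s + 2)/((s - 2)*(s + 4)) = 1/(s + 4) + 2/(s - 2).
An antiderivative is F(s) = 2*log(s - 2) + log(s + 4).
Then F(7) - F(4) = (log(11) + 2*log(5)) - (log(32)) = -5*log(2) + log(11) + 2*log(5).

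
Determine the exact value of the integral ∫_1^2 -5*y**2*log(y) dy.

35/9 - 40*log(2)/3

Integrate by parts once (u = ln y, dv = -5*y**2 dy).
An antiderivative is F(y) = -5*y**3*(3*log(y) - 1)/9.
Then F(2) - F(1) = (40/9 - 40*log(2)/3) - (5/9) = 35/9 - 40*log(2)/3.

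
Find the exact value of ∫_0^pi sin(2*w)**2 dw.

Use the identity sin^2(2*w) = (1 - cos(4*w))/2.
An antiderivative is F(w) = w/2 - sin(4*w)/8.
Then F(pi) - F(0) = (pi/2) - (0) = pi/2.

pi/2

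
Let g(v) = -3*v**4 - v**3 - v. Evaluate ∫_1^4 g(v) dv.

By the power rule, an antiderivative is F(v) = -3*v**5/5 - v**4/4 - v**2/2.
Then F(4) - F(1) = (-3432/5) - (-27/20) = -13701/20.

-13701/20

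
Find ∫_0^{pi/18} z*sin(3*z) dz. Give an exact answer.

-sqrt(3)*pi/108 + 1/18

Integrate by parts once (u = z, dv = sin(3*z) dz).
An antiderivative is F(z) = -z*cos(3*z)/3 + sin(3*z)/9.
Then F(pi/18) - F(0) = (-sqrt(3)*pi/108 + 1/18) - (0) = -sqrt(3)*pi/108 + 1/18.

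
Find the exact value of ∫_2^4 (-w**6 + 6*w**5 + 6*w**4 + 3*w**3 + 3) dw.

108014/35

By the power rule, an antiderivative is F(w) = -w**7/7 + w**6 + 6*w**5/5 + 3*w**4/4 + 3*w.
Then F(4) - F(2) = (111588/35) - (3574/35) = 108014/35.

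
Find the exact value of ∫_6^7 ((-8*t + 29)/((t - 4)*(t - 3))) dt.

-7*log(2) + 2*log(3)

Factor the denominator: t**2 - 7*t + 12 = (t - 3)(t - 4).
Partial fractions: (-8*t + 29)/((t - 4)*(t - 3)) = -5/(t - 3) - 3/(t - 4).
An antiderivative is F(t) = -3*log(t - 4) - 5*log(t - 3).
Then F(7) - F(6) = (-10*log(2) - 3*log(3)) - (-5*log(3) - 3*log(2)) = -7*log(2) + 2*log(3).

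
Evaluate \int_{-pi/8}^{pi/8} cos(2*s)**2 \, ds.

1/4 + pi/8

Use the identity cos^2(2*s) = (1 + cos(4*s))/2.
An antiderivative is F(s) = s/2 + sin(4*s)/8.
Then F(pi/8) - F(-pi/8) = (1/8 + pi/16) - (-pi/16 - 1/8) = 1/4 + pi/8.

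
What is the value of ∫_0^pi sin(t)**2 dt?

pi/2

Use the identity sin^2(t) = (1 - cos(2*t))/2.
An antiderivative is F(t) = t/2 - sin(2*t)/4.
Then F(pi) - F(0) = (pi/2) - (0) = pi/2.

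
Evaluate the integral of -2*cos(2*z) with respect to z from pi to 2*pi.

0

An antiderivative is F(z) = -sin(2*z).
Then F(2*pi) - F(pi) = (0) - (0) = 0.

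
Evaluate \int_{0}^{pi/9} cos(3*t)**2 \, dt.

sqrt(3)/24 + pi/18

Use the identity cos^2(3*t) = (1 + cos(6*t))/2.
An antiderivative is F(t) = t/2 + sin(6*t)/12.
Then F(pi/9) - F(0) = (sqrt(3)/24 + pi/18) - (0) = sqrt(3)/24 + pi/18.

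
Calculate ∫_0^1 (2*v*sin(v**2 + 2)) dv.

Let u = v**2 + 2, so du = 2*v dv. When v = 0, u = 2; when v = 1, u = 3.
The integral becomes ∫ sin(u) du from 2 to 3, with antiderivative -cos(u).
Back in v: F(v) = -cos(v**2 + 2).
Then F(1) - F(0) = (-cos(3)) - (-cos(2)) = cos(2) - cos(3).

cos(2) - cos(3)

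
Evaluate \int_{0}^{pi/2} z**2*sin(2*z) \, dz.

Integrate by parts twice (u = z^2, dv = sin(2*z) dz).
An antiderivative is F(z) = -z**2*cos(2*z)/2 + z*sin(2*z)/2 + cos(2*z)/4.
Then F(pi/2) - F(0) = (-1/4 + pi**2/8) - (1/4) = -1/2 + pi**2/8.

-1/2 + pi**2/8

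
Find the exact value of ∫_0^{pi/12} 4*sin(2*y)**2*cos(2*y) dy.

Let u = sin(2*y), so du = 2*cos(2*y) dy. When y = 0, u = 0; when y = pi/12, u = 1/2.
The integral becomes 2·∫ u**2 du from 0 to 1/2, with antiderivative 2*u**3/3.
Back in y: F(y) = 2*sin(2*y)**3/3.
Then F(pi/12) - F(0) = (1/12) - (0) = 1/12.

1/12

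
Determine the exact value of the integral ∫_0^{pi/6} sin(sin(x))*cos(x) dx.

1 - cos(1/2)

Let u = sin(x), so du = cos(x) dx. When x = 0, u = 0; when x = pi/6, u = 1/2.
The integral becomes ∫ sin(u) du from 0 to 1/2, with antiderivative -cos(u).
Back in x: F(x) = -cos(sin(x)).
Then F(pi/6) - F(0) = (-cos(1/2)) - (-1) = 1 - cos(1/2).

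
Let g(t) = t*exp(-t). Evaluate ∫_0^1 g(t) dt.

Integrate by parts once (u = t, dv = exp(-t) dt).
An antiderivative is F(t) = (-t - 1)*exp(-t).
Then F(1) - F(0) = (-2*exp(-1)) - (-1) = 1 - 2*exp(-1).

1 - 2*exp(-1)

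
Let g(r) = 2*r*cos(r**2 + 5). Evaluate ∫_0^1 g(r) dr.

sin(6) - sin(5)

Let u = r**2 + 5, so du = 2*r dr. When r = 0, u = 5; when r = 1, u = 6.
The integral becomes ∫ cos(u) du from 5 to 6, with antiderivative sin(u).
Back in r: F(r) = sin(r**2 + 5).
Then F(1) - F(0) = (sin(6)) - (sin(5)) = sin(6) - sin(5).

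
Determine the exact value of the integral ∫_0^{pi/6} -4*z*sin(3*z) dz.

-4/9

Integrate by parts once (u = z, dv = -4*sin(3*z) dz).
An antiderivative is F(z) = 4*z*cos(3*z)/3 - 4*sin(3*z)/9.
Then F(pi/6) - F(0) = (-4/9) - (0) = -4/9.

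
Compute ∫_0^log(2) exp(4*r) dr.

15/4

Let u = exp(r), so du = exp(r) dr. When r = 0, u = 1; when r = log(2), u = 2.
The integral becomes ∫ u**3 du from 1 to 2, with antiderivative u**4/4.
Back in r: F(r) = exp(4*r)/4.
Then F(log(2)) - F(0) = (4) - (1/4) = 15/4.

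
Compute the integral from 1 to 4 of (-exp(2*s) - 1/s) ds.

-exp(8)/2 - log(4) + exp(2)/2

An antiderivative is F(s) = -exp(2*s)/2 - log(s).
Then F(4) - F(1) = (-exp(8)/2 - log(4)) - (-exp(2)/2) = -exp(8)/2 - log(4) + exp(2)/2.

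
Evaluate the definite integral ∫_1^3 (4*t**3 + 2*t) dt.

88

By the power rule, an antiderivative is F(t) = t**4 + t**2.
Then F(3) - F(1) = (90) - (2) = 88.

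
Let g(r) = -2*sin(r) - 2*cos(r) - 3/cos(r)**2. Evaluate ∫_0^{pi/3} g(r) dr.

-4*sqrt(3) - 1

An antiderivative is F(r) = -2*sin(r) + 2*cos(r) - 3*tan(r).
Then F(pi/3) - F(0) = (1 - 4*sqrt(3)) - (2) = -4*sqrt(3) - 1.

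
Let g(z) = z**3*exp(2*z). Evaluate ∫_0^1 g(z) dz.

Integrate by parts 3 times (u = z^3, dv = exp(2*z) dz).
An antiderivative is F(z) = (4*z**3 - 6*z**2 + 6*z - 3)*exp(2*z)/8.
Then F(1) - F(0) = (exp(2)/8) - (-3/8) = 3/8 + exp(2)/8.

3/8 + exp(2)/8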